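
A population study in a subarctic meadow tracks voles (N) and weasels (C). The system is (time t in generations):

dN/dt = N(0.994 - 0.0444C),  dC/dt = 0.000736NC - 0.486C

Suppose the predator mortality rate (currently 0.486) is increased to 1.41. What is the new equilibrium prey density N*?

At the interior fixed point, setting dC/dt = 0 with C > 0 fixes N* = (predator death rate)/(NC coefficient) — independent of the other coefficients.
With the change, N* = 1.41/0.000736 = 1920; it rises from 660.

N* ≈ 1920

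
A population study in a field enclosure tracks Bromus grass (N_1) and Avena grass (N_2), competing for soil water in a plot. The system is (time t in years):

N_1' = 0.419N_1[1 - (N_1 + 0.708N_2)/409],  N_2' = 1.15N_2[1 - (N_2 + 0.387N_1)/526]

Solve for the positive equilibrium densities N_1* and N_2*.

N_1* ≈ 50.4, N_2* ≈ 506

Setting both brackets to zero gives the nullclines N_1 + 0.708N_2 = 409 and 0.387N_1 + N_2 = 526.
Substituting N_2 = 526 - 0.387N_1 into the first: N_1(1 - 0.708·0.387) = 409 - 0.708·526.
So N_1* = 36.6/0.726 = 50.4, and then N_2* = 526 - 0.387·50.4 = 506.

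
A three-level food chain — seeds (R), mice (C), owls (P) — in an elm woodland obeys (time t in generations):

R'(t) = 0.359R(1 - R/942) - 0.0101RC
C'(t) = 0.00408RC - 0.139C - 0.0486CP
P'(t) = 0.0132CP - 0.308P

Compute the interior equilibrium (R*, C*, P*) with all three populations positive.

R* ≈ 324, C* ≈ 23.3, P* ≈ 24.3

From dP/dt = 0: 0.0132C* = 0.308, so C* = 23.3.
From dR/dt = 0: 0.359(1 - R*/942) = 0.0101·23.3, giving R* = 942·(1 - 0.656) = 324.
From dC/dt = 0: 0.00408·324 - 0.139 = 0.0486P*, so P* = 1.18/0.0486 = 24.3.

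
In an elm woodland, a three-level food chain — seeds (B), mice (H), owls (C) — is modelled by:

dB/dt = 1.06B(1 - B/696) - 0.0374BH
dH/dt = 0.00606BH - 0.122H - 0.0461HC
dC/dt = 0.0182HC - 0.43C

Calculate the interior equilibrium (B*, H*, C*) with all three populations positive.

B* ≈ 116, H* ≈ 23.6, C* ≈ 12.6

From dC/dt = 0: 0.0182H* = 0.43, so H* = 23.6.
From dB/dt = 0: 1.06(1 - B*/696) = 0.0374·23.6, giving B* = 696·(1 - 0.834) = 116.
From dH/dt = 0: 0.00606·116 - 0.122 = 0.0461C*, so C* = 0.58/0.0461 = 12.6.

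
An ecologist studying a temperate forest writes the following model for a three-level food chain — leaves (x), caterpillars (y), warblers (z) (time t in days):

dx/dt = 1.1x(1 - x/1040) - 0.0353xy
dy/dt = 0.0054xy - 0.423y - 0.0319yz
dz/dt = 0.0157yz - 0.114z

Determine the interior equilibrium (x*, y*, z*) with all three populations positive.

x* ≈ 798, y* ≈ 7.26, z* ≈ 122

From dz/dt = 0: 0.0157y* = 0.114, so y* = 7.26.
From dx/dt = 0: 1.1(1 - x*/1040) = 0.0353·7.26, giving x* = 1040·(1 - 0.233) = 798.
From dy/dt = 0: 0.0054·798 - 0.423 = 0.0319z*, so z* = 3.88/0.0319 = 122.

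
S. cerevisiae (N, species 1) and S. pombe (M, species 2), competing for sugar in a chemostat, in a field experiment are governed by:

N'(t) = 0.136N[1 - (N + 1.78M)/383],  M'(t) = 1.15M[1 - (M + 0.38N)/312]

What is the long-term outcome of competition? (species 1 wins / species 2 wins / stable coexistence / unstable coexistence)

species 2 excludes species 1

Compare the nullcline intercepts: K1/α12 = 383/1.78 = 215 < K2 = 312; K2/α21 = 312/0.38 = 821 > K1 = 383.
Since the inequalities point opposite ways, species 2 can invade but species 1 cannot.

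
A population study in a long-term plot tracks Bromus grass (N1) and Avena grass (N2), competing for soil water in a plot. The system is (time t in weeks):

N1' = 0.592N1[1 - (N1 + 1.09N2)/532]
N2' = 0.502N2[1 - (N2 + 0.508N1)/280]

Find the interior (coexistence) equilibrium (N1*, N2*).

Setting both brackets to zero gives the nullclines N1 + 1.09N2 = 532 and 0.508N1 + N2 = 280.
Substituting N2 = 280 - 0.508N1 into the first: N1(1 - 1.09·0.508) = 532 - 1.09·280.
So N1* = 227/0.446 = 508, and then N2* = 280 - 0.508·508 = 21.8.

N1* ≈ 508, N2* ≈ 21.8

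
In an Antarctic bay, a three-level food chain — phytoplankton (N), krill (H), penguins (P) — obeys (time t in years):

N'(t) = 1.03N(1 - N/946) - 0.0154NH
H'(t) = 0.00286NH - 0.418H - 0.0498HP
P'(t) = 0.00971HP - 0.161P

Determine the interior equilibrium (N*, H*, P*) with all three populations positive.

N* ≈ 711, H* ≈ 16.6, P* ≈ 32.5

From dP/dt = 0: 0.00971H* = 0.161, so H* = 16.6.
From dN/dt = 0: 1.03(1 - N*/946) = 0.0154·16.6, giving N* = 946·(1 - 0.248) = 711.
From dH/dt = 0: 0.00286·711 - 0.418 = 0.0498P*, so P* = 1.62/0.0498 = 32.5.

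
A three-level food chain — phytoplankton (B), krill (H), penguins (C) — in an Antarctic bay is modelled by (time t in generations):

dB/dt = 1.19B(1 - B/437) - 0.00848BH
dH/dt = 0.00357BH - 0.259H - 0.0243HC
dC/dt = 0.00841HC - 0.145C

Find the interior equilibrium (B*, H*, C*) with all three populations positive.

From dC/dt = 0: 0.00841H* = 0.145, so H* = 17.2.
From dB/dt = 0: 1.19(1 - B*/437) = 0.00848·17.2, giving B* = 437·(1 - 0.123) = 383.
From dH/dt = 0: 0.00357·383 - 0.259 = 0.0243C*, so C* = 1.11/0.0243 = 45.7.

B* ≈ 383, H* ≈ 17.2, C* ≈ 45.7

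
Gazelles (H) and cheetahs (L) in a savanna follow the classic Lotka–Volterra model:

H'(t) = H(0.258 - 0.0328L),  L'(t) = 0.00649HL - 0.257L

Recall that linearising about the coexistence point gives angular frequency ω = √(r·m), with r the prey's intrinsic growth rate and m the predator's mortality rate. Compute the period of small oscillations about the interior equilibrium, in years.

T ≈ 24.4 years

Here r = 0.258 and m = 0.257, so r·m = 0.0663.
ω = √0.0663 = 0.257 per year, hence T = 2π/ω ≈ 24.4 years.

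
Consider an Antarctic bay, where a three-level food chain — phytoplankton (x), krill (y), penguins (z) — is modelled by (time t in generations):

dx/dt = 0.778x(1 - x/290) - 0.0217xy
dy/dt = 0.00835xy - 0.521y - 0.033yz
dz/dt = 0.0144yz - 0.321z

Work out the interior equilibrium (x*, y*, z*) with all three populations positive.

x* ≈ 110, y* ≈ 22.3, z* ≈ 12

From dz/dt = 0: 0.0144y* = 0.321, so y* = 22.3.
From dx/dt = 0: 0.778(1 - x*/290) = 0.0217·22.3, giving x* = 290·(1 - 0.622) = 110.
From dy/dt = 0: 0.00835·110 - 0.521 = 0.033z*, so z* = 0.395/0.033 = 12.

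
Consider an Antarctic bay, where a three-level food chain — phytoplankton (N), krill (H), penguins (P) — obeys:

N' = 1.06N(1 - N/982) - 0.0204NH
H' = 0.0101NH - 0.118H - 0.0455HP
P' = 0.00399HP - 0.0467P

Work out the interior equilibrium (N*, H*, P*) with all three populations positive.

From dP/dt = 0: 0.00399H* = 0.0467, so H* = 11.7.
From dN/dt = 0: 1.06(1 - N*/982) = 0.0204·11.7, giving N* = 982·(1 - 0.225) = 761.
From dH/dt = 0: 0.0101·761 - 0.118 = 0.0455P*, so P* = 7.57/0.0455 = 166.

N* ≈ 761, H* ≈ 11.7, P* ≈ 166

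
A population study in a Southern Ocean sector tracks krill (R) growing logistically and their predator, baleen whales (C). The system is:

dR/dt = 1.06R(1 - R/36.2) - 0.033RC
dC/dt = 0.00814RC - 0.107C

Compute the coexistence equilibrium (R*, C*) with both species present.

R* ≈ 13.1, C* ≈ 20.5

From dC/dt = 0 with C > 0: 0.00814R* = 0.107, so R* = 13.1.
Substitute into dR/dt = 0: 1.06(1 - 13.1/36.2) = 0.033C*.
The bracket is 0.637, giving C* = 0.675/0.033 = 20.5.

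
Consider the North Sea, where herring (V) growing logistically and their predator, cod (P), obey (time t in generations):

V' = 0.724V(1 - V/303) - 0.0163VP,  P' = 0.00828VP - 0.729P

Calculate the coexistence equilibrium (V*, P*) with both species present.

V* ≈ 88, P* ≈ 31.5

From dP/dt = 0 with P > 0: 0.00828V* = 0.729, so V* = 88.
Substitute into dV/dt = 0: 0.724(1 - 88/303) = 0.0163P*.
The bracket is 0.709, giving P* = 0.514/0.0163 = 31.5.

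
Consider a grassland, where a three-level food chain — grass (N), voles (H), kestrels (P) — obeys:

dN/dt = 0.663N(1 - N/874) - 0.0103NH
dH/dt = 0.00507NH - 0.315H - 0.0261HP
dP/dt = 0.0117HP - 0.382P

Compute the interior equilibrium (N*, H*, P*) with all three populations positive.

N* ≈ 431, H* ≈ 32.6, P* ≈ 71.6

From dP/dt = 0: 0.0117H* = 0.382, so H* = 32.6.
From dN/dt = 0: 0.663(1 - N*/874) = 0.0103·32.6, giving N* = 874·(1 - 0.507) = 431.
From dH/dt = 0: 0.00507·431 - 0.315 = 0.0261P*, so P* = 1.87/0.0261 = 71.6.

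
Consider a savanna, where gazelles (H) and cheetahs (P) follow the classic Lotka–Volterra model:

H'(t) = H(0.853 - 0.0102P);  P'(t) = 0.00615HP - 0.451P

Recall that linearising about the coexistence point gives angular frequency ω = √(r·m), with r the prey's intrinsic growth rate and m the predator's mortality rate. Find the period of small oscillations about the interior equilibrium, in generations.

T ≈ 10.1 generations

Here r = 0.853 and m = 0.451, so r·m = 0.385.
ω = √0.385 = 0.62 per generation, hence T = 2π/ω ≈ 10.1 generations.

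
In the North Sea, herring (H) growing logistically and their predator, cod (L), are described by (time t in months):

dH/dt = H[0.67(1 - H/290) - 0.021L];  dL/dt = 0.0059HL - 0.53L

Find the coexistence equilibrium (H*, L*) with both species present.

H* ≈ 89.8, L* ≈ 22

From dL/dt = 0 with L > 0: 0.0059H* = 0.53, so H* = 89.8.
Substitute into dH/dt = 0: 0.67(1 - 89.8/290) = 0.021L*.
The bracket is 0.69, giving L* = 0.462/0.021 = 22.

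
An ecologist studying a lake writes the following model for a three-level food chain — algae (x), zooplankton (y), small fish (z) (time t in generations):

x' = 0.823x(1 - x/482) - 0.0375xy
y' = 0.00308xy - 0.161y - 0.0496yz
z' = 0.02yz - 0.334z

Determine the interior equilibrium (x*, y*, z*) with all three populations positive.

x* ≈ 115, y* ≈ 16.7, z* ≈ 3.91

From dz/dt = 0: 0.02y* = 0.334, so y* = 16.7.
From dx/dt = 0: 0.823(1 - x*/482) = 0.0375·16.7, giving x* = 482·(1 - 0.761) = 115.
From dy/dt = 0: 0.00308·115 - 0.161 = 0.0496z*, so z* = 0.194/0.0496 = 3.91.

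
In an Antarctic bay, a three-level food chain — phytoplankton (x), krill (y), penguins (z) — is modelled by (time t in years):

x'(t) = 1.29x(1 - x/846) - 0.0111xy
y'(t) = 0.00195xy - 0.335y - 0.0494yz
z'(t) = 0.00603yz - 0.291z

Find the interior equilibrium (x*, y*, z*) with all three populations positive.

From dz/dt = 0: 0.00603y* = 0.291, so y* = 48.3.
From dx/dt = 0: 1.29(1 - x*/846) = 0.0111·48.3, giving x* = 846·(1 - 0.415) = 495.
From dy/dt = 0: 0.00195·495 - 0.335 = 0.0494z*, so z* = 0.63/0.0494 = 12.7.

x* ≈ 495, y* ≈ 48.3, z* ≈ 12.7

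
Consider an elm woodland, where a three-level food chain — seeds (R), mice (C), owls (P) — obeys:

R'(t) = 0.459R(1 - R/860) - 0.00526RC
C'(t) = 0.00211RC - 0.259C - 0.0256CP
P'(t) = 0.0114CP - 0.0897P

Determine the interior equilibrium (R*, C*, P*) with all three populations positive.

From dP/dt = 0: 0.0114C* = 0.0897, so C* = 7.87.
From dR/dt = 0: 0.459(1 - R*/860) = 0.00526·7.87, giving R* = 860·(1 - 0.0902) = 782.
From dC/dt = 0: 0.00211·782 - 0.259 = 0.0256P*, so P* = 1.39/0.0256 = 54.4.

R* ≈ 782, C* ≈ 7.87, P* ≈ 54.4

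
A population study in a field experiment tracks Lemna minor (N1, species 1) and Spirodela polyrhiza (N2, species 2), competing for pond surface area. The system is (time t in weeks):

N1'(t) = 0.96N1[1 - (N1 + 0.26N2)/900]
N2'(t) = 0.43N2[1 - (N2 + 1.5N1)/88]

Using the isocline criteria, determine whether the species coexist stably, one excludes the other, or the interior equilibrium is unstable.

species 1 excludes species 2

Compare the nullcline intercepts: K1/α12 = 900/0.26 = 3460 > K2 = 88; K2/α21 = 88/1.5 = 58.7 < K1 = 900.
Since the inequalities point opposite ways, species 1 can invade but species 2 cannot.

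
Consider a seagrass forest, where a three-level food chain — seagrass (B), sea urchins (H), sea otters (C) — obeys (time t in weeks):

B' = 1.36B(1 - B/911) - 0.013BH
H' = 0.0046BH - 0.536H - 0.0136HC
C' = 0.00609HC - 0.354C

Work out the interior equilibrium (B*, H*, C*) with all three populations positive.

From dC/dt = 0: 0.00609H* = 0.354, so H* = 58.1.
From dB/dt = 0: 1.36(1 - B*/911) = 0.013·58.1, giving B* = 911·(1 - 0.556) = 405.
From dH/dt = 0: 0.0046·405 - 0.536 = 0.0136C*, so C* = 1.33/0.0136 = 97.5.

B* ≈ 405, H* ≈ 58.1, C* ≈ 97.5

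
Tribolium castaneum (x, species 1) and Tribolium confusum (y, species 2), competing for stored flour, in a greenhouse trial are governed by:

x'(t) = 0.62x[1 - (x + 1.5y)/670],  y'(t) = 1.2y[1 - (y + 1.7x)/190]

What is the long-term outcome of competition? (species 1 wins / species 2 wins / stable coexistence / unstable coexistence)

Compare the nullcline intercepts: K1/α12 = 670/1.5 = 447 > K2 = 190; K2/α21 = 190/1.7 = 112 < K1 = 670.
Since the inequalities point opposite ways, species 1 can invade but species 2 cannot.

species 1 excludes species 2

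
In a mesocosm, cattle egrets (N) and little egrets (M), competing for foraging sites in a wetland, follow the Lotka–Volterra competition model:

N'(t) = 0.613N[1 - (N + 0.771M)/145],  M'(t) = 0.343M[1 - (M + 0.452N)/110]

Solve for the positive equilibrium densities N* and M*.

Setting both brackets to zero gives the nullclines N + 0.771M = 145 and 0.452N + M = 110.
Substituting M = 110 - 0.452N into the first: N(1 - 0.771·0.452) = 145 - 0.771·110.
So N* = 60.2/0.652 = 92.4, and then M* = 110 - 0.452·92.4 = 68.2.

N* ≈ 92.4, M* ≈ 68.2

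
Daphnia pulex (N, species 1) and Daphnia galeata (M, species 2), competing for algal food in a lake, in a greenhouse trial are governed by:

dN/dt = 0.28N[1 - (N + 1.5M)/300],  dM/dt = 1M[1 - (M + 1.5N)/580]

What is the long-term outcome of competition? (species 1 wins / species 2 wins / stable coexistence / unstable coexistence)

Compare the nullcline intercepts: K1/α12 = 300/1.5 = 200 < K2 = 580; K2/α21 = 580/1.5 = 387 > K1 = 300.
Since the inequalities point opposite ways, species 2 can invade but species 1 cannot.

species 2 excludes species 1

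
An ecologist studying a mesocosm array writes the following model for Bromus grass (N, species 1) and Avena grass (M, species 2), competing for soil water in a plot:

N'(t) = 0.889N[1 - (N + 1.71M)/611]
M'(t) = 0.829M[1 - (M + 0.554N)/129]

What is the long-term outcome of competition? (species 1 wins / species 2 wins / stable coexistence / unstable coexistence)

species 1 excludes species 2

Compare the nullcline intercepts: K1/α12 = 611/1.71 = 357 > K2 = 129; K2/α21 = 129/0.554 = 233 < K1 = 611.
Since the inequalities point opposite ways, species 1 can invade but species 2 cannot.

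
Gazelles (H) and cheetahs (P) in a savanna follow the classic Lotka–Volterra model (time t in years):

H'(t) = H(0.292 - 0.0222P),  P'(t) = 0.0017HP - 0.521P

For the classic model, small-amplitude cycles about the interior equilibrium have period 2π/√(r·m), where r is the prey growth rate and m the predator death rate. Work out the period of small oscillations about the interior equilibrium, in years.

T ≈ 16.1 years

Here r = 0.292 and m = 0.521, so r·m = 0.152.
ω = √0.152 = 0.39 per year, hence T = 2π/ω ≈ 16.1 years.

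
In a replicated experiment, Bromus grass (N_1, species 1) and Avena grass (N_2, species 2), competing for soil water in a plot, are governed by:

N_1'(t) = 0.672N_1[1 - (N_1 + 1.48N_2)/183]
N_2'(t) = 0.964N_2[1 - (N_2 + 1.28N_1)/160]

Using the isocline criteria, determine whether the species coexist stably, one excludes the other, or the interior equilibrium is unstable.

unstable coexistence (outcome depends on initial conditions)

Compare the nullcline intercepts: K1/α12 = 183/1.48 = 124 < K2 = 160; K2/α21 = 160/1.28 = 125 < K1 = 183.
Since both are reversed, neither can invade when rare; the interior point is a saddle.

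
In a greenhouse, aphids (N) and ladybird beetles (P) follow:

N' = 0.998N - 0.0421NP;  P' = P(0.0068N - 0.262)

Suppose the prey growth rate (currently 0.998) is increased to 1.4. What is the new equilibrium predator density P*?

P* ≈ 33.3

At the interior fixed point, setting dN/dt = 0 with N > 0 fixes P* = (prey growth rate)/(NP coefficient) — independent of the other coefficients.
With the change, P* = 1.4/0.0421 = 33.3; it rises from 23.7.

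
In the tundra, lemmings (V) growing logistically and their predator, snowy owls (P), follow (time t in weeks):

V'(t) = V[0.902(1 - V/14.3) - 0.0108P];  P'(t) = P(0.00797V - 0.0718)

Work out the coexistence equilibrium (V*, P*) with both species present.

From dP/dt = 0 with P > 0: 0.00797V* = 0.0718, so V* = 9.01.
Substitute into dV/dt = 0: 0.902(1 - 9.01/14.3) = 0.0108P*.
The bracket is 0.37, giving P* = 0.334/0.0108 = 30.9.

V* ≈ 9.01, P* ≈ 30.9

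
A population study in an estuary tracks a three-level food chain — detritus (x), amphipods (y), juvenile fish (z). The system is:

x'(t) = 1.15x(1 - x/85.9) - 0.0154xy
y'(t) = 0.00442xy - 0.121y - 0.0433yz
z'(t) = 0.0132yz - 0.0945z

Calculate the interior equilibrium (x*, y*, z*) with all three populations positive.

x* ≈ 77.7, y* ≈ 7.16, z* ≈ 5.13

From dz/dt = 0: 0.0132y* = 0.0945, so y* = 7.16.
From dx/dt = 0: 1.15(1 - x*/85.9) = 0.0154·7.16, giving x* = 85.9·(1 - 0.0959) = 77.7.
From dy/dt = 0: 0.00442·77.7 - 0.121 = 0.0433z*, so z* = 0.222/0.0433 = 5.13.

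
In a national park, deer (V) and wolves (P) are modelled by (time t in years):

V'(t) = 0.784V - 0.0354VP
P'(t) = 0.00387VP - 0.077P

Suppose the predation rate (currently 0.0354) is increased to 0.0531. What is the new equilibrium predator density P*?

At the interior fixed point, setting dV/dt = 0 with V > 0 fixes P* = (prey growth rate)/(VP coefficient) — independent of the other coefficients.
With the change, P* = 0.784/0.0531 = 14.8; it falls from 22.1.

P* ≈ 14.8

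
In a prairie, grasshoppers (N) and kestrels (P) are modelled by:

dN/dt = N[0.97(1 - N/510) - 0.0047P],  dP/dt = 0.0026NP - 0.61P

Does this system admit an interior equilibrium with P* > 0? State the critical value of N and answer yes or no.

The predator equation gives dP/dt > 0 only when N > 0.61/0.0026 = 235.
Without the predator, N → K = 510. Since 510 > 235, the predator can invade and persist.

Threshold N = 235; K > 235, so yes, the predator persists.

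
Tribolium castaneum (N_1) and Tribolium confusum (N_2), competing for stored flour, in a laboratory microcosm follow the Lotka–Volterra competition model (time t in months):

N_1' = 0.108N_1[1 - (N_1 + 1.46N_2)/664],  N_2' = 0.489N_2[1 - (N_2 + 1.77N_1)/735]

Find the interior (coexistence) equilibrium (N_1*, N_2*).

Setting both brackets to zero gives the nullclines N_1 + 1.46N_2 = 664 and 1.77N_1 + N_2 = 735.
Substituting N_2 = 735 - 1.77N_1 into the first: N_1(1 - 1.46·1.77) = 664 - 1.46·735.
So N_1* = -409/-1.58 = 258, and then N_2* = 735 - 1.77·258 = 278.

N_1* ≈ 258, N_2* ≈ 278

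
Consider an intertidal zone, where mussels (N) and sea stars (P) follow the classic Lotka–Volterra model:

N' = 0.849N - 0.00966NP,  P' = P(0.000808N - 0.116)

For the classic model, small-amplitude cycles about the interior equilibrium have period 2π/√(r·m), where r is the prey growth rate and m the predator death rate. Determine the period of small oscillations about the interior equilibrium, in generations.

Here r = 0.849 and m = 0.116, so r·m = 0.0985.
ω = √0.0985 = 0.314 per generation, hence T = 2π/ω ≈ 20 generations.

T ≈ 20 generations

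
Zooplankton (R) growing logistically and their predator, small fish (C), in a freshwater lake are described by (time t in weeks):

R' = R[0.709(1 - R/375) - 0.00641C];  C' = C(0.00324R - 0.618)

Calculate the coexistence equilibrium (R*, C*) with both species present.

From dC/dt = 0 with C > 0: 0.00324R* = 0.618, so R* = 191.
Substitute into dR/dt = 0: 0.709(1 - 191/375) = 0.00641C*.
The bracket is 0.491, giving C* = 0.348/0.00641 = 54.3.

R* ≈ 191, C* ≈ 54.3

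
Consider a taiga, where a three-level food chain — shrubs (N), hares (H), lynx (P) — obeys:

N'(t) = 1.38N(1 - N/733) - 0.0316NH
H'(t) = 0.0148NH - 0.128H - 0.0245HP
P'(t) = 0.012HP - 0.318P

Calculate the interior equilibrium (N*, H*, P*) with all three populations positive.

From dP/dt = 0: 0.012H* = 0.318, so H* = 26.5.
From dN/dt = 0: 1.38(1 - N*/733) = 0.0316·26.5, giving N* = 733·(1 - 0.607) = 288.
From dH/dt = 0: 0.0148·288 - 0.128 = 0.0245P*, so P* = 4.14/0.0245 = 169.

N* ≈ 288, H* ≈ 26.5, P* ≈ 169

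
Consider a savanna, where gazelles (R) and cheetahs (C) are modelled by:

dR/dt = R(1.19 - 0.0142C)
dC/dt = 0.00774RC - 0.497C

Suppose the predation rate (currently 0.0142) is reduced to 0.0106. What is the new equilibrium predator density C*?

At the interior fixed point, setting dR/dt = 0 with R > 0 fixes C* = (prey growth rate)/(RC coefficient) — independent of the other coefficients.
With the change, C* = 1.19/0.0106 = 112; it rises from 83.8.

C* ≈ 112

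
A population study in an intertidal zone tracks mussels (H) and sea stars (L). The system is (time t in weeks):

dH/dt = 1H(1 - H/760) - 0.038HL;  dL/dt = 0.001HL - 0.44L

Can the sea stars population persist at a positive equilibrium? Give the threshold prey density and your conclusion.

The predator equation gives dL/dt > 0 only when H > 0.44/0.001 = 440.
Without the predator, H → K = 760. Since 760 > 440, the predator can invade and persist.

Threshold H = 440; K > 440, so yes, the predator persists.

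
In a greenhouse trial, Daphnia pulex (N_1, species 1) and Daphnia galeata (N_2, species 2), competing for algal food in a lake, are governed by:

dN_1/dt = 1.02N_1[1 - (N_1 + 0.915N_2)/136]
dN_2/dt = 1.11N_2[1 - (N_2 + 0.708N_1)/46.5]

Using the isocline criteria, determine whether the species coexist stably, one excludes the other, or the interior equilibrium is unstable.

species 1 excludes species 2

Compare the nullcline intercepts: K1/α12 = 136/0.915 = 149 > K2 = 46.5; K2/α21 = 46.5/0.708 = 65.7 < K1 = 136.
Since the inequalities point opposite ways, species 1 can invade but species 2 cannot.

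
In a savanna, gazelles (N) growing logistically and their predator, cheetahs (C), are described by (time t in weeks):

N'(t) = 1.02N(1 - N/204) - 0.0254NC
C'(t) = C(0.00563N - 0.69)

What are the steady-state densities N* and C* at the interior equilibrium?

N* ≈ 123, C* ≈ 16

From dC/dt = 0 with C > 0: 0.00563N* = 0.69, so N* = 123.
Substitute into dN/dt = 0: 1.02(1 - 123/204) = 0.0254C*.
The bracket is 0.399, giving C* = 0.407/0.0254 = 16.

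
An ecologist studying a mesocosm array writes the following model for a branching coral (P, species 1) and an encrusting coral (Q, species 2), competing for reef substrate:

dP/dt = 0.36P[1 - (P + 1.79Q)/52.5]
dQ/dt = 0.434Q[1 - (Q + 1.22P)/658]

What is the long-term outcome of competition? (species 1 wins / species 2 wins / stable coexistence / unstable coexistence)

species 2 excludes species 1

Compare the nullcline intercepts: K1/α12 = 52.5/1.79 = 29.3 < K2 = 658; K2/α21 = 658/1.22 = 539 > K1 = 52.5.
Since the inequalities point opposite ways, species 2 can invade but species 1 cannot.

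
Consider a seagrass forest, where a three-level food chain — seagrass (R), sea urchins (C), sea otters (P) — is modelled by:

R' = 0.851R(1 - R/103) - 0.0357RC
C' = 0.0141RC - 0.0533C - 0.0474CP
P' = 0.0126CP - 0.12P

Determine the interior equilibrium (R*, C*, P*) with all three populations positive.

R* ≈ 61.8, C* ≈ 9.52, P* ≈ 17.3

From dP/dt = 0: 0.0126C* = 0.12, so C* = 9.52.
From dR/dt = 0: 0.851(1 - R*/103) = 0.0357·9.52, giving R* = 103·(1 - 0.4) = 61.8.
From dC/dt = 0: 0.0141·61.8 - 0.0533 = 0.0474P*, so P* = 0.819/0.0474 = 17.3.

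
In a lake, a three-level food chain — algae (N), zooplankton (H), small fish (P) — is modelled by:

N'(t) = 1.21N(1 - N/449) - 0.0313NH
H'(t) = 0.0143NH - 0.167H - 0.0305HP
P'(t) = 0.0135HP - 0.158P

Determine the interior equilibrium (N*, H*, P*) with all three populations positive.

N* ≈ 313, H* ≈ 11.7, P* ≈ 141

From dP/dt = 0: 0.0135H* = 0.158, so H* = 11.7.
From dN/dt = 0: 1.21(1 - N*/449) = 0.0313·11.7, giving N* = 449·(1 - 0.303) = 313.
From dH/dt = 0: 0.0143·313 - 0.167 = 0.0305P*, so P* = 4.31/0.0305 = 141.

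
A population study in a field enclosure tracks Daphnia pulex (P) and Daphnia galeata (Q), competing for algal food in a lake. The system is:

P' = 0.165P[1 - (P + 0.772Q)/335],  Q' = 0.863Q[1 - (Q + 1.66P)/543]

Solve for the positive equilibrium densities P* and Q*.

Setting both brackets to zero gives the nullclines P + 0.772Q = 335 and 1.66P + Q = 543.
Substituting Q = 543 - 1.66P into the first: P(1 - 0.772·1.66) = 335 - 0.772·543.
So P* = -84.2/-0.282 = 299, and then Q* = 543 - 1.66·299 = 46.5.

P* ≈ 299, Q* ≈ 46.5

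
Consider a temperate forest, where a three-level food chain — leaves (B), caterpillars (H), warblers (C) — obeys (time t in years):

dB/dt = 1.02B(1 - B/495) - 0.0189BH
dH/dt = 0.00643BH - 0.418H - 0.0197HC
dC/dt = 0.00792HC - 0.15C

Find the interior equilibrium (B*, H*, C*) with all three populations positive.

B* ≈ 321, H* ≈ 18.9, C* ≈ 83.6

From dC/dt = 0: 0.00792H* = 0.15, so H* = 18.9.
From dB/dt = 0: 1.02(1 - B*/495) = 0.0189·18.9, giving B* = 495·(1 - 0.351) = 321.
From dH/dt = 0: 0.00643·321 - 0.418 = 0.0197C*, so C* = 1.65/0.0197 = 83.6.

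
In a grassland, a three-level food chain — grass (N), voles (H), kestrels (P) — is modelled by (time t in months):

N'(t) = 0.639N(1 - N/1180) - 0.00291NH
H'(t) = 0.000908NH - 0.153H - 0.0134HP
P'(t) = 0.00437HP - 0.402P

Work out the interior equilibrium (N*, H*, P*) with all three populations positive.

N* ≈ 686, H* ≈ 92, P* ≈ 35

From dP/dt = 0: 0.00437H* = 0.402, so H* = 92.
From dN/dt = 0: 0.639(1 - N*/1180) = 0.00291·92, giving N* = 1180·(1 - 0.419) = 686.
From dH/dt = 0: 0.000908·686 - 0.153 = 0.0134P*, so P* = 0.47/0.0134 = 35.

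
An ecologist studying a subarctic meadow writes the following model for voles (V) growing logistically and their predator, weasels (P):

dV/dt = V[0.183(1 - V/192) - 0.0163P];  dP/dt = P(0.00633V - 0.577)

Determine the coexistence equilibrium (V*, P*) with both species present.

From dP/dt = 0 with P > 0: 0.00633V* = 0.577, so V* = 91.2.
Substitute into dV/dt = 0: 0.183(1 - 91.2/192) = 0.0163P*.
The bracket is 0.525, giving P* = 0.0961/0.0163 = 5.9.

V* ≈ 91.2, P* ≈ 5.9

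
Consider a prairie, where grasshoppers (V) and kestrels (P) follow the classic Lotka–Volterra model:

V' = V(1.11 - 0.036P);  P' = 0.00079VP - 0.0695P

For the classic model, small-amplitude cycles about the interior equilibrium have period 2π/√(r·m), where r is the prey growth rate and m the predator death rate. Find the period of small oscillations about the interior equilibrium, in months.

Here r = 1.11 and m = 0.0695, so r·m = 0.0771.
ω = √0.0771 = 0.278 per month, hence T = 2π/ω ≈ 22.6 months.

T ≈ 22.6 months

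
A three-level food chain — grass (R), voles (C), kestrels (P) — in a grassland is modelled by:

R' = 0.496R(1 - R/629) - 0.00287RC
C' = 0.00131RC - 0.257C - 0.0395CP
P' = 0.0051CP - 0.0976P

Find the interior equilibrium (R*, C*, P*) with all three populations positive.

From dP/dt = 0: 0.0051C* = 0.0976, so C* = 19.1.
From dR/dt = 0: 0.496(1 - R*/629) = 0.00287·19.1, giving R* = 629·(1 - 0.111) = 559.
From dC/dt = 0: 0.00131·559 - 0.257 = 0.0395P*, so P* = 0.476/0.0395 = 12.

R* ≈ 559, C* ≈ 19.1, P* ≈ 12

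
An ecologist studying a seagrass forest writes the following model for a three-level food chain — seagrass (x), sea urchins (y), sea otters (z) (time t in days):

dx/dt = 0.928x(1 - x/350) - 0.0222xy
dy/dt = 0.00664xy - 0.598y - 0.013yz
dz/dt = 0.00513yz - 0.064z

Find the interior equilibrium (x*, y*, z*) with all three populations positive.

x* ≈ 246, y* ≈ 12.5, z* ≈ 79.4

From dz/dt = 0: 0.00513y* = 0.064, so y* = 12.5.
From dx/dt = 0: 0.928(1 - x*/350) = 0.0222·12.5, giving x* = 350·(1 - 0.298) = 246.
From dy/dt = 0: 0.00664·246 - 0.598 = 0.013z*, so z* = 1.03/0.013 = 79.4.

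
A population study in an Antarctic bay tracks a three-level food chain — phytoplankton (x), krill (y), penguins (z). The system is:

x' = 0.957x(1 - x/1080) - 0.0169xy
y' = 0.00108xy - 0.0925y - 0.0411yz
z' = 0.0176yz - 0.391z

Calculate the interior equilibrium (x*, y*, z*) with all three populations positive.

x* ≈ 656, y* ≈ 22.2, z* ≈ 15

From dz/dt = 0: 0.0176y* = 0.391, so y* = 22.2.
From dx/dt = 0: 0.957(1 - x*/1080) = 0.0169·22.2, giving x* = 1080·(1 - 0.392) = 656.
From dy/dt = 0: 0.00108·656 - 0.0925 = 0.0411z*, so z* = 0.616/0.0411 = 15.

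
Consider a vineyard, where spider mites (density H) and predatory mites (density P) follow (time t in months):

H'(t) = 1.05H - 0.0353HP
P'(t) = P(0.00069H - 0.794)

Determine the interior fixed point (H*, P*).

H* ≈ 1150, P* ≈ 29.7

Set dP/dt = 0 with P > 0: 0.00069H - 0.794 = 0, so H* = 0.794/0.00069 = 1150.
Set dH/dt = 0 with H > 0: 1.05 - 0.0353P = 0, so P* = 1.05/0.0353 = 29.7.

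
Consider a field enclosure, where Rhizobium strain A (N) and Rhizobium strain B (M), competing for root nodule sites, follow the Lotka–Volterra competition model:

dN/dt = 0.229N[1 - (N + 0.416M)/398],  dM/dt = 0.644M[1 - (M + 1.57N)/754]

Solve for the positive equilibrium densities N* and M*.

N* ≈ 243, M* ≈ 372

Setting both brackets to zero gives the nullclines N + 0.416M = 398 and 1.57N + M = 754.
Substituting M = 754 - 1.57N into the first: N(1 - 0.416·1.57) = 398 - 0.416·754.
So N* = 84.3/0.347 = 243, and then M* = 754 - 1.57·243 = 372.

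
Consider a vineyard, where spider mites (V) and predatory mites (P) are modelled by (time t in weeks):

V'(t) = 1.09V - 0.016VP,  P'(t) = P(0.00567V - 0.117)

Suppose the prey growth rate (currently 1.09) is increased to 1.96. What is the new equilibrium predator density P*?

At the interior fixed point, setting dV/dt = 0 with V > 0 fixes P* = (prey growth rate)/(VP coefficient) — independent of the other coefficients.
With the change, P* = 1.96/0.016 = 122; it rises from 68.1.

P* ≈ 122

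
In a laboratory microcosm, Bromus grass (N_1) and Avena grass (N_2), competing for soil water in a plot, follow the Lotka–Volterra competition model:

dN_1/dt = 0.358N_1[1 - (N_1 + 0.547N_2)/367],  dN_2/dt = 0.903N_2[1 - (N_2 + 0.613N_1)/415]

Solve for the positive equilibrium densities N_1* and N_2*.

Setting both brackets to zero gives the nullclines N_1 + 0.547N_2 = 367 and 0.613N_1 + N_2 = 415.
Substituting N_2 = 415 - 0.613N_1 into the first: N_1(1 - 0.547·0.613) = 367 - 0.547·415.
So N_1* = 140/0.665 = 211, and then N_2* = 415 - 0.613·211 = 286.

N_1* ≈ 211, N_2* ≈ 286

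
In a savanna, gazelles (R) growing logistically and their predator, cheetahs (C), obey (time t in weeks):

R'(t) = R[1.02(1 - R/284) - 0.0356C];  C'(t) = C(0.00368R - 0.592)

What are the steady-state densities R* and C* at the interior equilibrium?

R* ≈ 161, C* ≈ 12.4

From dC/dt = 0 with C > 0: 0.00368R* = 0.592, so R* = 161.
Substitute into dR/dt = 0: 1.02(1 - 161/284) = 0.0356C*.
The bracket is 0.434, giving C* = 0.442/0.0356 = 12.4.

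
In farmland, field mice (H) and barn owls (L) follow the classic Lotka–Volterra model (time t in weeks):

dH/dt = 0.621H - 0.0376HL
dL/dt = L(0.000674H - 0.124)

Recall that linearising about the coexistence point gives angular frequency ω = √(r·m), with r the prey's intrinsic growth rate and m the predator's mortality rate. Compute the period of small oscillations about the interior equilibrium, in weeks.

Here r = 0.621 and m = 0.124, so r·m = 0.077.
ω = √0.077 = 0.277 per week, hence T = 2π/ω ≈ 22.6 weeks.

T ≈ 22.6 weeks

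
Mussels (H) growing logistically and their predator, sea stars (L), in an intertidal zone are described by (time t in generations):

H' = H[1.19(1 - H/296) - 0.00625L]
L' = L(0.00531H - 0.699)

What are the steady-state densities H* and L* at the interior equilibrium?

H* ≈ 132, L* ≈ 106

From dL/dt = 0 with L > 0: 0.00531H* = 0.699, so H* = 132.
Substitute into dH/dt = 0: 1.19(1 - 132/296) = 0.00625L*.
The bracket is 0.555, giving L* = 0.661/0.00625 = 106.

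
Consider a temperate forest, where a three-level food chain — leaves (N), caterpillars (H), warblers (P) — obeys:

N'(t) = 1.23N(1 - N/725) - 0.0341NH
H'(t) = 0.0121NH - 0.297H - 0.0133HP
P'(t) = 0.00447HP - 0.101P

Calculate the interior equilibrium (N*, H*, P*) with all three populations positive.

From dP/dt = 0: 0.00447H* = 0.101, so H* = 22.6.
From dN/dt = 0: 1.23(1 - N*/725) = 0.0341·22.6, giving N* = 725·(1 - 0.626) = 271.
From dH/dt = 0: 0.0121·271 - 0.297 = 0.0133P*, so P* = 2.98/0.0133 = 224.

N* ≈ 271, H* ≈ 22.6, P* ≈ 224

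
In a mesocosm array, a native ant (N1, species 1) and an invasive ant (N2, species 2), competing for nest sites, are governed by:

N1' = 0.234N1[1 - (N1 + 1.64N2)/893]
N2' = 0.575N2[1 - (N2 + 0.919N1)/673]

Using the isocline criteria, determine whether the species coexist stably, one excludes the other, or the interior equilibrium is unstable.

unstable coexistence (outcome depends on initial conditions)

Compare the nullcline intercepts: K1/α12 = 893/1.64 = 545 < K2 = 673; K2/α21 = 673/0.919 = 732 < K1 = 893.
Since both are reversed, neither can invade when rare; the interior point is a saddle.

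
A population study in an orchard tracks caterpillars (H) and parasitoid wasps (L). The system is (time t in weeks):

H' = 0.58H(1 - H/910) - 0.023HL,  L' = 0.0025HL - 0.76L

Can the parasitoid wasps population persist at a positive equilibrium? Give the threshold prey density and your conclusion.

Threshold H = 304; K > 304, so yes, the predator persists.

The predator equation gives dL/dt > 0 only when H > 0.76/0.0025 = 304.
Without the predator, H → K = 910. Since 910 > 304, the predator can invade and persist.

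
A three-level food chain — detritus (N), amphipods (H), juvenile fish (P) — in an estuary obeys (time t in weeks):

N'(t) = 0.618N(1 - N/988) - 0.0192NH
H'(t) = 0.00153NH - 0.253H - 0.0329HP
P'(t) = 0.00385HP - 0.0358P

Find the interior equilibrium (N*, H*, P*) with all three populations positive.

From dP/dt = 0: 0.00385H* = 0.0358, so H* = 9.3.
From dN/dt = 0: 0.618(1 - N*/988) = 0.0192·9.3, giving N* = 988·(1 - 0.289) = 703.
From dH/dt = 0: 0.00153·703 - 0.253 = 0.0329P*, so P* = 0.822/0.0329 = 25.

N* ≈ 703, H* ≈ 9.3, P* ≈ 25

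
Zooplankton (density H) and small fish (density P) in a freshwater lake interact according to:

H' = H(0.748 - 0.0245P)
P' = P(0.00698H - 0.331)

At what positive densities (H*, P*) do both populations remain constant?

Set dP/dt = 0 with P > 0: 0.00698H - 0.331 = 0, so H* = 0.331/0.00698 = 47.4.
Set dH/dt = 0 with H > 0: 0.748 - 0.0245P = 0, so P* = 0.748/0.0245 = 30.5.

H* ≈ 47.4, P* ≈ 30.5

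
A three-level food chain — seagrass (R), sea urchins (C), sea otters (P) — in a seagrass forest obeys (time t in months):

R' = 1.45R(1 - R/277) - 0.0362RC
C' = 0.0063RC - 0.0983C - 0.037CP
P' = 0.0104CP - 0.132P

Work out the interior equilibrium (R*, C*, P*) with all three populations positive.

From dP/dt = 0: 0.0104C* = 0.132, so C* = 12.7.
From dR/dt = 0: 1.45(1 - R*/277) = 0.0362·12.7, giving R* = 277·(1 - 0.317) = 189.
From dC/dt = 0: 0.0063·189 - 0.0983 = 0.037P*, so P* = 1.09/0.037 = 29.6.

R* ≈ 189, C* ≈ 12.7, P* ≈ 29.6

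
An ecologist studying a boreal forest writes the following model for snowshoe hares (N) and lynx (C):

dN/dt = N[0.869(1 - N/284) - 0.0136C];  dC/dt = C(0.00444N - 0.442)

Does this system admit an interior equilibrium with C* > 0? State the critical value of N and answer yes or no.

The predator equation gives dC/dt > 0 only when N > 0.442/0.00444 = 99.5.
Without the predator, N → K = 284. Since 284 > 99.5, the predator can invade and persist.

Threshold N = 99.5; K > 99.5, so yes, the predator persists.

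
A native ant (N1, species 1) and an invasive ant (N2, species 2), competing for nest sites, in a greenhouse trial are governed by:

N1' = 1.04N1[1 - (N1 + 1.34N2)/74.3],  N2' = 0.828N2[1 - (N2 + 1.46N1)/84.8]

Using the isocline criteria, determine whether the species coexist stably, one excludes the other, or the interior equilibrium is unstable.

Compare the nullcline intercepts: K1/α12 = 74.3/1.34 = 55.4 < K2 = 84.8; K2/α21 = 84.8/1.46 = 58.1 < K1 = 74.3.
Since both are reversed, neither can invade when rare; the interior point is a saddle.

unstable coexistence (outcome depends on initial conditions)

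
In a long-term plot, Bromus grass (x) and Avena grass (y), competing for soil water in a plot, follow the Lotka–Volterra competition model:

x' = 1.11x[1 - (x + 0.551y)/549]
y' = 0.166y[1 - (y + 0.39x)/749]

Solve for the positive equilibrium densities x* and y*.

Setting both brackets to zero gives the nullclines x + 0.551y = 549 and 0.39x + y = 749.
Substituting y = 749 - 0.39x into the first: x(1 - 0.551·0.39) = 549 - 0.551·749.
So x* = 136/0.785 = 174, and then y* = 749 - 0.39·174 = 681.

x* ≈ 174, y* ≈ 681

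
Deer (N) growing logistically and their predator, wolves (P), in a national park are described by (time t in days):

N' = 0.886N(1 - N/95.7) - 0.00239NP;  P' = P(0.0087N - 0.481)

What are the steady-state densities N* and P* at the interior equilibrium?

From dP/dt = 0 with P > 0: 0.0087N* = 0.481, so N* = 55.3.
Substitute into dN/dt = 0: 0.886(1 - 55.3/95.7) = 0.00239P*.
The bracket is 0.422, giving P* = 0.374/0.00239 = 157.

N* ≈ 55.3, P* ≈ 157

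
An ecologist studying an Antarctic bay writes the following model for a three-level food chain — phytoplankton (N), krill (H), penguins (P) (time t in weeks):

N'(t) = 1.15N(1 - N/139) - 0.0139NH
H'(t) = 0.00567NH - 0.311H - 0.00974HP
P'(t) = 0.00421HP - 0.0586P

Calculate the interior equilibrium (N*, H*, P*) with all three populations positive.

From dP/dt = 0: 0.00421H* = 0.0586, so H* = 13.9.
From dN/dt = 0: 1.15(1 - N*/139) = 0.0139·13.9, giving N* = 139·(1 - 0.168) = 116.
From dH/dt = 0: 0.00567·116 - 0.311 = 0.00974P*, so P* = 0.345/0.00974 = 35.4.

N* ≈ 116, H* ≈ 13.9, P* ≈ 35.4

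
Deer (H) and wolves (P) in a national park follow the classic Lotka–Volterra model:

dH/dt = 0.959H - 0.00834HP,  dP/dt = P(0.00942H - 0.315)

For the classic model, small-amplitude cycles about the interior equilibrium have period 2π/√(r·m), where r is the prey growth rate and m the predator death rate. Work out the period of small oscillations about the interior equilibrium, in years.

Here r = 0.959 and m = 0.315, so r·m = 0.302.
ω = √0.302 = 0.55 per year, hence T = 2π/ω ≈ 11.4 years.

T ≈ 11.4 years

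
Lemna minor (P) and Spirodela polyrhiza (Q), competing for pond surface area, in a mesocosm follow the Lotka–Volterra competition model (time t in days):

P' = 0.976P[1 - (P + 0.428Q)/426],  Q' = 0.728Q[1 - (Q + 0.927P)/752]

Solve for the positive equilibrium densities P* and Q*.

P* ≈ 173, Q* ≈ 592

Setting both brackets to zero gives the nullclines P + 0.428Q = 426 and 0.927P + Q = 752.
Substituting Q = 752 - 0.927P into the first: P(1 - 0.428·0.927) = 426 - 0.428·752.
So P* = 104/0.603 = 173, and then Q* = 752 - 0.927·173 = 592.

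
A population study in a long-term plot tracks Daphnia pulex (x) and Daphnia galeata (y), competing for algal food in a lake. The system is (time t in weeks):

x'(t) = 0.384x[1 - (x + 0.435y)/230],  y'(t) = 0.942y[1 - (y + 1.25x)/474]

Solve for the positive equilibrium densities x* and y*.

x* ≈ 52.2, y* ≈ 409

Setting both brackets to zero gives the nullclines x + 0.435y = 230 and 1.25x + y = 474.
Substituting y = 474 - 1.25x into the first: x(1 - 0.435·1.25) = 230 - 0.435·474.
So x* = 23.8/0.456 = 52.2, and then y* = 474 - 1.25·52.2 = 409.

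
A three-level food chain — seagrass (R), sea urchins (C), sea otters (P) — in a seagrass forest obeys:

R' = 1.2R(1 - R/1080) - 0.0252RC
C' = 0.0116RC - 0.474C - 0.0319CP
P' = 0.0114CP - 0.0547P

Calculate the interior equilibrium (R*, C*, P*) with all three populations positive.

R* ≈ 971, C* ≈ 4.8, P* ≈ 338

From dP/dt = 0: 0.0114C* = 0.0547, so C* = 4.8.
From dR/dt = 0: 1.2(1 - R*/1080) = 0.0252·4.8, giving R* = 1080·(1 - 0.101) = 971.
From dC/dt = 0: 0.0116·971 - 0.474 = 0.0319P*, so P* = 10.8/0.0319 = 338.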